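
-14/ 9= -1.56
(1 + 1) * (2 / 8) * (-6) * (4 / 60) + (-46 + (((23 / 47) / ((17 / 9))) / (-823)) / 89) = -13519126578 / 292621765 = -46.20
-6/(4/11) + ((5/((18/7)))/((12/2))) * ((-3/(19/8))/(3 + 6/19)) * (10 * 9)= -497/18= -27.61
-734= -734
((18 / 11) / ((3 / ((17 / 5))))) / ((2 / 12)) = 612 / 55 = 11.13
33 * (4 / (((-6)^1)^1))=-22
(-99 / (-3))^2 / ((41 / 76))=82764 / 41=2018.63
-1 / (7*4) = -1 / 28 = -0.04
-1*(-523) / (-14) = -523 / 14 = -37.36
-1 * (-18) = 18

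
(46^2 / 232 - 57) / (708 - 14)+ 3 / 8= 24635 / 80504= 0.31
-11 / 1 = -11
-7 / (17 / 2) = -14 / 17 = -0.82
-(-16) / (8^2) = 1 / 4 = 0.25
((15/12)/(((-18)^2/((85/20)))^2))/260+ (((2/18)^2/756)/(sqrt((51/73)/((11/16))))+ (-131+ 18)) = -39477694175/349360128+ sqrt(40953)/12492144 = -113.00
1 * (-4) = -4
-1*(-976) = 976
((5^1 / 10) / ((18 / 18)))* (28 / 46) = 7 / 23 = 0.30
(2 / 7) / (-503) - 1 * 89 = -313371 / 3521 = -89.00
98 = 98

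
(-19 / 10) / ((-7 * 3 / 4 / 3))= 38 / 35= 1.09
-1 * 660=-660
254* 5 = 1270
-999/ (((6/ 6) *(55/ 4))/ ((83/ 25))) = -331668/ 1375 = -241.21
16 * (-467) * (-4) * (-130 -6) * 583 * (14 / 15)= -33176636416 / 15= -2211775761.07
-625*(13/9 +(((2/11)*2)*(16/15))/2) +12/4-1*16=-102662/99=-1036.99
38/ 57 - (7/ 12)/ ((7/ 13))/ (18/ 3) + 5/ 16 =0.80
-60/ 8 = -7.50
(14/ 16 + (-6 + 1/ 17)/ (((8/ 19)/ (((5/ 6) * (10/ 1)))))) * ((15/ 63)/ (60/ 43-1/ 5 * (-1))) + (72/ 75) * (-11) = -1027791643/ 36735300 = -27.98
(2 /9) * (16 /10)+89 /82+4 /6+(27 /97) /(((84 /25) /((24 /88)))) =117418201 /55121220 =2.13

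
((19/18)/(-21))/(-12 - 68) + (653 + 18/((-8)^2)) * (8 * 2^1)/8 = 39510469/30240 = 1306.56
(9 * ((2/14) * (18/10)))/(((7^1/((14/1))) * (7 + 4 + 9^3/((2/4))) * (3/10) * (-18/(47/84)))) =-47/143962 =-0.00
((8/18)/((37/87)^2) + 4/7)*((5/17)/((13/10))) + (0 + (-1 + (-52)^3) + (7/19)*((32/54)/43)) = -6568868530691617/46717498737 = -140608.31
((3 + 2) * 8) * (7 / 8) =35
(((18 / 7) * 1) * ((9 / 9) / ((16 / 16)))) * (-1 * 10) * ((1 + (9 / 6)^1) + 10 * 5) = -1350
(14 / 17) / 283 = 14 / 4811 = 0.00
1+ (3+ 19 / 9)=55 / 9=6.11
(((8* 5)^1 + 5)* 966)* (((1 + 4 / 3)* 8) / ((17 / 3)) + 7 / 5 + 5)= 7163856 / 17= 421403.29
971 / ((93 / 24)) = 7768 / 31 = 250.58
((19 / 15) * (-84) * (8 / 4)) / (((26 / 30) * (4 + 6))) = -1596 / 65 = -24.55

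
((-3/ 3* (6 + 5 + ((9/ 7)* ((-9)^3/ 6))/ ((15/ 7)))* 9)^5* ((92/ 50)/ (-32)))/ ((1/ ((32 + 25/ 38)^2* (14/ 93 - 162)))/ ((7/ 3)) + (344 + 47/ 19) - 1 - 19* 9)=-31710405516982408638664260501609/ 1793073468532720000000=-17684944913.57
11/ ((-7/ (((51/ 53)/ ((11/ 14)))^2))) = -2.36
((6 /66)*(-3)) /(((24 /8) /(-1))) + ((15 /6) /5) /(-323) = 635 /7106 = 0.09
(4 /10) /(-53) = -0.01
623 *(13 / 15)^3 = 1368731 / 3375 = 405.55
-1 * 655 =-655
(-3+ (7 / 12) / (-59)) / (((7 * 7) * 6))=-2131 / 208152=-0.01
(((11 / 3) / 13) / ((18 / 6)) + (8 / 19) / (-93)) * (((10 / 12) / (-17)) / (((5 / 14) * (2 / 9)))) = -43169 / 781014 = -0.06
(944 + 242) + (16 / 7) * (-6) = 8206 / 7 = 1172.29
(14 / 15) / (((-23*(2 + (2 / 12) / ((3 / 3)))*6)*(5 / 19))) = -0.01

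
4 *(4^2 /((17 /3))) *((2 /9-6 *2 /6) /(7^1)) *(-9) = 3072 /119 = 25.82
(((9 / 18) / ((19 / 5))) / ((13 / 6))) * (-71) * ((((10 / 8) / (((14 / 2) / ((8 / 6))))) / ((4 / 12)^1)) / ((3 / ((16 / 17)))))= -28400 / 29393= -0.97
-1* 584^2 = -341056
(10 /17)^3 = 1000 /4913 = 0.20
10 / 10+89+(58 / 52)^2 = 61681 / 676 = 91.24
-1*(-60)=60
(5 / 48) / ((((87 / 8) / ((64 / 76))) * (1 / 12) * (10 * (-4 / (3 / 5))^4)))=27 / 5510000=0.00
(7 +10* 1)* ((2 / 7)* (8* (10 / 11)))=2720 / 77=35.32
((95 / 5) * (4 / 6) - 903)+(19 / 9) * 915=3124 / 3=1041.33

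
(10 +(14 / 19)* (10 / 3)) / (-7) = -710 / 399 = -1.78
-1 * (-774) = 774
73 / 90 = 0.81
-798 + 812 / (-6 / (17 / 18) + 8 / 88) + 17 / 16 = -17360925 / 18736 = -926.61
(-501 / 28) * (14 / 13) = -501 / 26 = -19.27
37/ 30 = 1.23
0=0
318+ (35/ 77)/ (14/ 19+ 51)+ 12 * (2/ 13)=44961689/ 140569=319.85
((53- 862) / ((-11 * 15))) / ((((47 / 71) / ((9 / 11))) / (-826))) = -142333842 / 28435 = -5005.59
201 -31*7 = -16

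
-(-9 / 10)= 9 / 10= 0.90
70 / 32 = 2.19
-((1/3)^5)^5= -1/847288609443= -0.00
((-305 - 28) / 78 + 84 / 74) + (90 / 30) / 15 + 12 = 43607 / 4810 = 9.07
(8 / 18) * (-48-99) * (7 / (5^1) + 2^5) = -32732 / 15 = -2182.13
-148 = -148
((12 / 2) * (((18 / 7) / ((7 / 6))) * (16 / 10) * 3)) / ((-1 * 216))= -72 / 245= -0.29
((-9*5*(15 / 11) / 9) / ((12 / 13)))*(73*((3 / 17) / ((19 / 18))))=-640575 / 7106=-90.15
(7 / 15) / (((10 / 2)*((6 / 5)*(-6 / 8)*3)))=-14 / 405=-0.03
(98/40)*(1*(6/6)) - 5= -51/20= -2.55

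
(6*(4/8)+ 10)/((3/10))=130/3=43.33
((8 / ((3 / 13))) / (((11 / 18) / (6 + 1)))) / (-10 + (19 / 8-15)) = -17.55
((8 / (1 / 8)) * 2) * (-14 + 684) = 85760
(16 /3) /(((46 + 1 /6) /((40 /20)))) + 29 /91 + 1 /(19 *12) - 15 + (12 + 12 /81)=-118849937 /51724764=-2.30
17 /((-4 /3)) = -51 /4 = -12.75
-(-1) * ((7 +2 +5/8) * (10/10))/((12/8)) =77/12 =6.42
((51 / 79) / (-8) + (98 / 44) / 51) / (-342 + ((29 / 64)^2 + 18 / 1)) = 6721024 / 58778649897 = 0.00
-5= -5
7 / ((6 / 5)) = 35 / 6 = 5.83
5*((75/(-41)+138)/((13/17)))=474555/533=890.35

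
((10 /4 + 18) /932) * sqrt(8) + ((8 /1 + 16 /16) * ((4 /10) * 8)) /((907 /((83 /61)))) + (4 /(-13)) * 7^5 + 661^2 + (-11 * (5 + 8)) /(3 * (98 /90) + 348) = 41 * sqrt(2) /932 + 743733913718304 /1722606145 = 431749.31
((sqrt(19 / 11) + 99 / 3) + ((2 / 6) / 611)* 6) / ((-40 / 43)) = -173419 / 4888 - 43* sqrt(209) / 440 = -36.89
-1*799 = -799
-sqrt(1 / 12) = -sqrt(3) / 6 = -0.29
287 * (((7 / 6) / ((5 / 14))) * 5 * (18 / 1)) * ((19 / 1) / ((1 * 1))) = 1603182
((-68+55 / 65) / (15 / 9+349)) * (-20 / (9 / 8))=11640 / 3419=3.40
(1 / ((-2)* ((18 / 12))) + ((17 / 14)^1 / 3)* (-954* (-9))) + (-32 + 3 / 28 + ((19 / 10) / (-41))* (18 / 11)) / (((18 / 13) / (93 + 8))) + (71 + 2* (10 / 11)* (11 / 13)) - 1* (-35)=18476614693 / 14774760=1250.55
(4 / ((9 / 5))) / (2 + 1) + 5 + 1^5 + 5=317 / 27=11.74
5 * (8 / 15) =8 / 3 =2.67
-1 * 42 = -42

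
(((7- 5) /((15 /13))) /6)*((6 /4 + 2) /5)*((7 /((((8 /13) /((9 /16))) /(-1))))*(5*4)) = -8281 /320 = -25.88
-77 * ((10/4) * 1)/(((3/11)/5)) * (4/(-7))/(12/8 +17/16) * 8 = 774400/123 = 6295.93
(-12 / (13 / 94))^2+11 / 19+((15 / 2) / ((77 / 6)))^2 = 143352854270 / 19038019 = 7529.82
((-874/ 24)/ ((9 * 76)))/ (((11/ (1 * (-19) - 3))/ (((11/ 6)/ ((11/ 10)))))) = 115/ 648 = 0.18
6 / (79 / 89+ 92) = 534 / 8267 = 0.06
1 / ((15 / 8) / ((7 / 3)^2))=2.90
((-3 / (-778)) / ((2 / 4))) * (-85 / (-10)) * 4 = 102 / 389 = 0.26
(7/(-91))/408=-1/5304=-0.00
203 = 203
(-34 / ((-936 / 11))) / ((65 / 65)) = 187 / 468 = 0.40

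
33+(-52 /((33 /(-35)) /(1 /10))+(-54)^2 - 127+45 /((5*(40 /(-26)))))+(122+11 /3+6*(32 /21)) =4552971 /1540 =2956.47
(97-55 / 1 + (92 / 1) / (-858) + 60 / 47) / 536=108803 / 1350921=0.08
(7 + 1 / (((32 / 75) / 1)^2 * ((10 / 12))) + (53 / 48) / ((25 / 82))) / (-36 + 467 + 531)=0.02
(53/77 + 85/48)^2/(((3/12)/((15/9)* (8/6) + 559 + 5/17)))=887147941619/65313864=13582.84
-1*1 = -1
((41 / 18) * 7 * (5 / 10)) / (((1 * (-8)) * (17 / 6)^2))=-287 / 2312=-0.12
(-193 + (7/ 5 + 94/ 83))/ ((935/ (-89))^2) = -1.73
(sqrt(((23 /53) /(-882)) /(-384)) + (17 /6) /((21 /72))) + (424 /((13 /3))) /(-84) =8.55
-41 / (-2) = 41 / 2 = 20.50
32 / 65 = 0.49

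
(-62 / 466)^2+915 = 49675396 / 54289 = 915.02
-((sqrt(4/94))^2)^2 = -4/2209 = -0.00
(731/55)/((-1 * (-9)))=731/495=1.48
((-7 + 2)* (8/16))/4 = -5/8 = -0.62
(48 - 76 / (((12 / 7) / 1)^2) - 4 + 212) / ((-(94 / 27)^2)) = -671085 / 35344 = -18.99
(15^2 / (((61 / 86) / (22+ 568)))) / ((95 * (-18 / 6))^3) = -10148 / 1255197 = -0.01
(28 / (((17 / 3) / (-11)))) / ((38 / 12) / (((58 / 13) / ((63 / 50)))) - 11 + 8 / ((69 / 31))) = 52826400 / 6328607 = 8.35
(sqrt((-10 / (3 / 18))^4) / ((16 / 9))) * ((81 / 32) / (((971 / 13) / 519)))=1106676675 / 31072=35616.53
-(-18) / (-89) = -18 / 89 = -0.20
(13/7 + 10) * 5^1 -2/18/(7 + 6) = 48548/819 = 59.28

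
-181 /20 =-9.05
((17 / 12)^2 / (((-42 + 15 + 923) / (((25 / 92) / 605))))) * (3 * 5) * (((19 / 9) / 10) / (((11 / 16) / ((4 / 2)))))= 27455 / 2962358784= 0.00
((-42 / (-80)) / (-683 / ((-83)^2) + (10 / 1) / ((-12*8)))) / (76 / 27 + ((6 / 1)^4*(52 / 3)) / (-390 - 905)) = 82027323 / 461616118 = 0.18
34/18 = 1.89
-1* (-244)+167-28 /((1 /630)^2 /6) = -66678789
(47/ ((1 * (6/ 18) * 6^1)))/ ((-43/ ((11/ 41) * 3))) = -1551/ 3526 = -0.44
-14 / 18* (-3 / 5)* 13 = 91 / 15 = 6.07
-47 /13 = -3.62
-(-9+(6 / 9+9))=-2 / 3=-0.67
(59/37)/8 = 59/296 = 0.20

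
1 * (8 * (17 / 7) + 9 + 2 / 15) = 2999 / 105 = 28.56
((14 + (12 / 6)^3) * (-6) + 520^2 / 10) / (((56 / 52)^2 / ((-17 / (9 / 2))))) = -87649.30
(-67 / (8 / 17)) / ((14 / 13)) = -14807 / 112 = -132.21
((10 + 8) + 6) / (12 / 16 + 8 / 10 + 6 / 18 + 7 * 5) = 1440 / 2213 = 0.65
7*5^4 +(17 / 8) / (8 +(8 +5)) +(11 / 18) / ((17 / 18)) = 4375.75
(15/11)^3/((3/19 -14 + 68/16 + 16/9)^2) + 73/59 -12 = -10.72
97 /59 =1.64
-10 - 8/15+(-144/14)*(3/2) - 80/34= -50542/1785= -28.31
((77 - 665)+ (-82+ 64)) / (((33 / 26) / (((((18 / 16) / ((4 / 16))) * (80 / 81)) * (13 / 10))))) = -273104 / 99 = -2758.63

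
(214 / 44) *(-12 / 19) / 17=-642 / 3553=-0.18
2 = 2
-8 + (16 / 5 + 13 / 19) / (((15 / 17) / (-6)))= -16346 / 475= -34.41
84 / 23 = 3.65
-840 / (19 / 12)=-10080 / 19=-530.53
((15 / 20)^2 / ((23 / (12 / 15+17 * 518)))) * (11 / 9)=242187 / 920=263.25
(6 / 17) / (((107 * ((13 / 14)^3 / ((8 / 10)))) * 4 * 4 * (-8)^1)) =-1029 / 39963430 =-0.00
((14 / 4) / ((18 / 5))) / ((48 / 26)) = 455 / 864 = 0.53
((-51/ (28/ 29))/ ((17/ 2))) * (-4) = 174/ 7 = 24.86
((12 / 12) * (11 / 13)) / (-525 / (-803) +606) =8833 / 6332859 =0.00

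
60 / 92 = 15 / 23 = 0.65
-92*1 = -92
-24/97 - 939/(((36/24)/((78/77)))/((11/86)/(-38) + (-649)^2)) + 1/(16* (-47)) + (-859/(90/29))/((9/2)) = -267096195.05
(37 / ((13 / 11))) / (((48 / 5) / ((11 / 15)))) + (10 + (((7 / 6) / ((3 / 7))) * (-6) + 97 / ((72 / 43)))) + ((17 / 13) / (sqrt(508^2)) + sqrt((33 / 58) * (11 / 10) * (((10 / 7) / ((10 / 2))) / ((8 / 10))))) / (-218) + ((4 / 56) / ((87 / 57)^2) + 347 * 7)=126266738463587 / 50852094384- 11 * sqrt(1218) / 177016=2483.02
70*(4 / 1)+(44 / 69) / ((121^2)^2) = 376492143724 / 1344614799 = 280.00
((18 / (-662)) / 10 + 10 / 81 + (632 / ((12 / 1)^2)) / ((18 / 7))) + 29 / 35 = 1993955 / 750708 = 2.66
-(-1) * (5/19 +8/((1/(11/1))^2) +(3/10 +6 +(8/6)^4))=15047167/15390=977.72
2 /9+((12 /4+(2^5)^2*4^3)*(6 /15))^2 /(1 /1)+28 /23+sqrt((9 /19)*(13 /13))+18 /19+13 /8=3*sqrt(19) /19+540596896886801 /786600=687257688.06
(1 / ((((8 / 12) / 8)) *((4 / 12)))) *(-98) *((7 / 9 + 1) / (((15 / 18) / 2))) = -75264 / 5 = -15052.80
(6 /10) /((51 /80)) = 16 /17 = 0.94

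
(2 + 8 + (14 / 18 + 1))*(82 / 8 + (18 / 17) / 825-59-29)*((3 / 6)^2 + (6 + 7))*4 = -4084007909 / 84150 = -48532.48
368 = 368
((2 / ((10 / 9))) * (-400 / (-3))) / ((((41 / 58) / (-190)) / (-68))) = 179846400 / 41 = 4386497.56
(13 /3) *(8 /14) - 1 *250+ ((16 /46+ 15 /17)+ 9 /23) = -2019104 /8211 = -245.90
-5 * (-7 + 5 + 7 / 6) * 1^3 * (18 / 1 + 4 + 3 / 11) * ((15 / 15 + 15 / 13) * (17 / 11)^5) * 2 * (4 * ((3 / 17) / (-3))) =-57295406000 / 69090879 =-829.28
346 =346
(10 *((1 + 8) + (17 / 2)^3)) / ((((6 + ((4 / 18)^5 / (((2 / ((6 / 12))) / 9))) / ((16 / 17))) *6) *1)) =54510975 / 314996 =173.05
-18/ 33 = -0.55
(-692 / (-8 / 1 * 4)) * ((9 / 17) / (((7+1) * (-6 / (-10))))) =2595 / 1088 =2.39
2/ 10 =1/ 5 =0.20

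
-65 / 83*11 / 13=-55 / 83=-0.66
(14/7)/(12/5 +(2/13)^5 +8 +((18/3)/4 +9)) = 7425860/77600557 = 0.10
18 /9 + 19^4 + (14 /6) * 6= 130337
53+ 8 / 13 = 697 / 13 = 53.62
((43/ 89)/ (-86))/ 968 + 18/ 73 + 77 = 971622183/ 12578192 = 77.25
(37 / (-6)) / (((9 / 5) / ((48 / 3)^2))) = -23680 / 27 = -877.04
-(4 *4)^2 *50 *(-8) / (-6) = -51200 / 3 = -17066.67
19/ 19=1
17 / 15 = 1.13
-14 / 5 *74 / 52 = -259 / 65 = -3.98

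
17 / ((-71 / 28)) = -476 / 71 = -6.70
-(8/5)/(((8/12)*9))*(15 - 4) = -44/15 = -2.93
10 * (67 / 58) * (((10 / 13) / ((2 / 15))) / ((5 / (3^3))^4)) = 106819641 / 1885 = 56668.24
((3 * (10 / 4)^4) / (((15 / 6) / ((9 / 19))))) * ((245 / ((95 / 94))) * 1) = 7772625 / 1444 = 5382.70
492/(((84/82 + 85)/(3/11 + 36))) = 8048628/38797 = 207.45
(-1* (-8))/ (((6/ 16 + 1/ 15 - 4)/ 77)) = -10560/ 61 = -173.11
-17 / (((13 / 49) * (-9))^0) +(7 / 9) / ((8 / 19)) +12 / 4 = -875 / 72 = -12.15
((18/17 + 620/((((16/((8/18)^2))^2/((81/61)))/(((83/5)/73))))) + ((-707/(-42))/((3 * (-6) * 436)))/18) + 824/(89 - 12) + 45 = 280566472689163/4940547641568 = 56.79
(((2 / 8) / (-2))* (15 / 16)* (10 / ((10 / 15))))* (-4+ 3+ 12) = -19.34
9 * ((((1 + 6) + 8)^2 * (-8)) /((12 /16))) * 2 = -43200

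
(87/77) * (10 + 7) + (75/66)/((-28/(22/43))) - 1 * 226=-2739031/13244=-206.81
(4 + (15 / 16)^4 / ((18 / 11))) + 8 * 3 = 3731891 / 131072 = 28.47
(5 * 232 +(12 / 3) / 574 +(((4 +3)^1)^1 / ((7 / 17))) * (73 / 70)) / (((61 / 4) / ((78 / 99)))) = 175765252 / 2888655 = 60.85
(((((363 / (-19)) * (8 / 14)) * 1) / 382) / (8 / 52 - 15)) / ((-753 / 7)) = -3146 / 175799647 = -0.00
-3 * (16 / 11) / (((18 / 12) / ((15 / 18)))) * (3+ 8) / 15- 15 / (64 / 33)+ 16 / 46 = -121409 / 13248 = -9.16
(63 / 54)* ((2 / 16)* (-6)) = -7 / 8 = -0.88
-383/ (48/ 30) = -1915/ 8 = -239.38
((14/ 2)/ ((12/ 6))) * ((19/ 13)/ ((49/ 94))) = 893/ 91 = 9.81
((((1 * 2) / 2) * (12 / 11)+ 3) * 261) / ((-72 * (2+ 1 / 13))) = -1885 / 264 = -7.14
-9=-9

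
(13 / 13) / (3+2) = 1 / 5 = 0.20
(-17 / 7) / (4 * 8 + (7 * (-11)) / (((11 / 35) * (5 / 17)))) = 17 / 5607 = 0.00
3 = 3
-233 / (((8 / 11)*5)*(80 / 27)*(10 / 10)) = -69201 / 3200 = -21.63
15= 15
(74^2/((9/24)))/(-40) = -5476/15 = -365.07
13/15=0.87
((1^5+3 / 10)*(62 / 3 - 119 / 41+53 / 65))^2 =5516329984 / 9455625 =583.39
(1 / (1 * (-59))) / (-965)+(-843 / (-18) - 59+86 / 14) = -14404513 / 2391270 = -6.02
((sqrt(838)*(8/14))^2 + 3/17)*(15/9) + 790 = 1246.35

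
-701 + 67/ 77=-53910/ 77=-700.13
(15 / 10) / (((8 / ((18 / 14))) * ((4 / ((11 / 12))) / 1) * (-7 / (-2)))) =99 / 6272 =0.02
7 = 7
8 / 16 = 1 / 2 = 0.50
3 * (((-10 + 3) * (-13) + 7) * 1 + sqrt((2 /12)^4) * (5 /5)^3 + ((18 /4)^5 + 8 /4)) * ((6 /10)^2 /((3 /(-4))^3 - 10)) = -3361494 /16675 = -201.59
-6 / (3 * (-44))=1 / 22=0.05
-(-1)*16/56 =2/7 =0.29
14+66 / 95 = 1396 / 95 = 14.69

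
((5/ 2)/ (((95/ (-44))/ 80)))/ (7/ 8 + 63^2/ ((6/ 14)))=-2816/ 281561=-0.01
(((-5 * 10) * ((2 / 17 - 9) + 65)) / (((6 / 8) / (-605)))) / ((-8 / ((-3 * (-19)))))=-274155750 / 17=-16126808.82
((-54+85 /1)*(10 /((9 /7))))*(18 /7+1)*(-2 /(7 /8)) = -1968.25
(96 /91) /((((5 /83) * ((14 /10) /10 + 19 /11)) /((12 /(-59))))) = -10517760 /5513963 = -1.91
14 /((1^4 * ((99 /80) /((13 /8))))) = 1820 /99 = 18.38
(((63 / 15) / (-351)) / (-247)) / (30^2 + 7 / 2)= 14 / 261102465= 0.00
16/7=2.29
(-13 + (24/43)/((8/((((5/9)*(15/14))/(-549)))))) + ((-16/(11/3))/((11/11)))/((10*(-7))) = -235174309/18177390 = -12.94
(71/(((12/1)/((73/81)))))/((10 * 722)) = 5183/7017840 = 0.00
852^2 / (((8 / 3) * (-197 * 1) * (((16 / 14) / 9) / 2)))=-8574741 / 394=-21763.30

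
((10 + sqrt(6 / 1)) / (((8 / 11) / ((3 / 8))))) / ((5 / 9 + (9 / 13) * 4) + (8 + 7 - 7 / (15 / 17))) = 19305 * sqrt(6) / 389056 + 96525 / 194528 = 0.62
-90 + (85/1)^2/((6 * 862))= -458255/5172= -88.60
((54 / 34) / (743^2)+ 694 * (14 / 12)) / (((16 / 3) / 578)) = 193763955223 / 2208196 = 87747.63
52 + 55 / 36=1927 / 36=53.53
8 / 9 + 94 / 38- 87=-14302 / 171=-83.64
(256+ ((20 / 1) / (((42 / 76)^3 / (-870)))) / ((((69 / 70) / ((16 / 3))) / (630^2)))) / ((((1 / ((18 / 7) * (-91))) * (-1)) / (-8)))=9532451624177664 / 23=414454418442507.13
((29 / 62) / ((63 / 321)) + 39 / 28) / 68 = 9833 / 177072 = 0.06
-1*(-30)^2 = -900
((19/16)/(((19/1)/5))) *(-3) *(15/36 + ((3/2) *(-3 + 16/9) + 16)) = -875/64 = -13.67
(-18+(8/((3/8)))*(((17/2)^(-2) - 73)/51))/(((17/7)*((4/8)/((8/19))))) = -80112032/4760697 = -16.83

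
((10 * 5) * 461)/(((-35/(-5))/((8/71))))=184400/497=371.03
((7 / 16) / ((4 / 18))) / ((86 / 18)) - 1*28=-37961 / 1376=-27.59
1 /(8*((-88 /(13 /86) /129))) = -0.03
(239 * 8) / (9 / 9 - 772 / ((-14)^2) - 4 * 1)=-23422 / 85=-275.55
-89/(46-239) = 89/193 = 0.46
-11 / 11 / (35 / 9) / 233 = -9 / 8155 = -0.00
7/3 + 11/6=25/6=4.17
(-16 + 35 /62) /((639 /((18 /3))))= -319 /2201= -0.14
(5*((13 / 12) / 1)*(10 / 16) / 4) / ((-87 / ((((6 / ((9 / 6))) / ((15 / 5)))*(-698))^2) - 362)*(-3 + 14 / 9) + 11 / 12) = 118755975 / 73497666982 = 0.00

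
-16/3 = -5.33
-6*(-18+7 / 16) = 843 / 8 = 105.38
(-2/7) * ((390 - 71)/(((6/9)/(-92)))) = 88044/7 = 12577.71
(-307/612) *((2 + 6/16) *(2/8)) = -5833/19584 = -0.30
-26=-26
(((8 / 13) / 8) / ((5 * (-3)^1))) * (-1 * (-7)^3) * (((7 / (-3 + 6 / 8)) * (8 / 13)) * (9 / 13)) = 2.33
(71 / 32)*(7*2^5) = 497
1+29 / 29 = 2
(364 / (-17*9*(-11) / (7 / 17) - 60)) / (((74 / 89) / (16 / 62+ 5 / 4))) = 10601591 / 64670154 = 0.16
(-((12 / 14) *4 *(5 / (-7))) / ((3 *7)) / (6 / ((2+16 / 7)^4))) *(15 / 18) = 5.46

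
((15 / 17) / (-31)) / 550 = -0.00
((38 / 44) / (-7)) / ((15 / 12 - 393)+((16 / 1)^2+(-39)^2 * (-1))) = 38 / 510279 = 0.00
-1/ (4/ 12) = -3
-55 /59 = -0.93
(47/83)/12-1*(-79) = 78731/996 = 79.05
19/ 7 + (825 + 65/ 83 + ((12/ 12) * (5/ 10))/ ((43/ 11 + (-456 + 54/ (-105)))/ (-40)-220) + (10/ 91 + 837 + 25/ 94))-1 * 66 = 3650429399483687/ 2281702522554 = 1599.87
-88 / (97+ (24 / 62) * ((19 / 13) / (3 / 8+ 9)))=-886600 / 977883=-0.91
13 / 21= 0.62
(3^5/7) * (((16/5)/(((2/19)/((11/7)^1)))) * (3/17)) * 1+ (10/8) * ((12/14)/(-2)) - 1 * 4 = 4799987/16660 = 288.11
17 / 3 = 5.67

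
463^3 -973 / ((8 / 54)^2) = 1587336235 / 16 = 99208514.69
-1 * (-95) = 95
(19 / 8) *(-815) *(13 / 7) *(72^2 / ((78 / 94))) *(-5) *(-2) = -1572037200 / 7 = -224576742.86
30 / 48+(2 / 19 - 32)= -31.27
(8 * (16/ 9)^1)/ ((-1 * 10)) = -64/ 45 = -1.42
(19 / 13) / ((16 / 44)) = 4.02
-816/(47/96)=-78336/47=-1666.72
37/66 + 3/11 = 5/6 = 0.83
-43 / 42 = -1.02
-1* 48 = -48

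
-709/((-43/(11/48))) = 7799/2064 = 3.78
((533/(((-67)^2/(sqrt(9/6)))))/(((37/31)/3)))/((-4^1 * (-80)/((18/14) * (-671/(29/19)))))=-5687596629 * sqrt(6)/21578802560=-0.65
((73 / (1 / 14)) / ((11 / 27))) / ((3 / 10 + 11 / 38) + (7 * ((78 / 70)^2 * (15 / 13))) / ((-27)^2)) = 495450270 / 119141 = 4158.52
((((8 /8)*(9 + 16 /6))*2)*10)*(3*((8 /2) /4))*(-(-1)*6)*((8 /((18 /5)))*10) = 280000 /3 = 93333.33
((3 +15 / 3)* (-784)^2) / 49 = 100352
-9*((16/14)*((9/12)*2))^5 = -2239488/16807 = -133.25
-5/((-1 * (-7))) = -5/7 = -0.71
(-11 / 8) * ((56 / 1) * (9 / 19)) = -693 / 19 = -36.47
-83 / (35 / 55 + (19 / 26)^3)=-16046888 / 198481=-80.85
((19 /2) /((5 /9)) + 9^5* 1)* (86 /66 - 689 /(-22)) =423897711 /220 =1926807.78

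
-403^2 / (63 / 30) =-77337.62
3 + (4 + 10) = 17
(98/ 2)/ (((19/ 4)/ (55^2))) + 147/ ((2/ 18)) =618037/ 19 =32528.26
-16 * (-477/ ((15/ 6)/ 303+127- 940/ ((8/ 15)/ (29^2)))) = -1156248/ 224543527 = -0.01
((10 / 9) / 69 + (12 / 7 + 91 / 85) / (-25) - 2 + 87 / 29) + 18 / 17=1066934 / 543375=1.96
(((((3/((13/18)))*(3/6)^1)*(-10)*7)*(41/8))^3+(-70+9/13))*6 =-174489108266523/70304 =-2481922910.03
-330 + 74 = -256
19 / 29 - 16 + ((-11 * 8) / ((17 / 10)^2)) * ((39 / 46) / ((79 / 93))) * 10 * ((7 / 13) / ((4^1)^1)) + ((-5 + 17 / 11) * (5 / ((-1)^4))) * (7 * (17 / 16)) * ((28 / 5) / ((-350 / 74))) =802776712239 / 8375552350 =95.85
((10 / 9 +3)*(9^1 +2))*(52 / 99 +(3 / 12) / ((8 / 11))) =101861 / 2592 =39.30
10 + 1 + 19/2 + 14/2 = 27.50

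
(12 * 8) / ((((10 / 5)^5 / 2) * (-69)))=-2 / 23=-0.09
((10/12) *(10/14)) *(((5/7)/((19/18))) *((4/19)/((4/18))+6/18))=9125/17689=0.52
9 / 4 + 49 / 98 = 11 / 4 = 2.75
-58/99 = -0.59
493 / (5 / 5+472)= 493 / 473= 1.04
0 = 0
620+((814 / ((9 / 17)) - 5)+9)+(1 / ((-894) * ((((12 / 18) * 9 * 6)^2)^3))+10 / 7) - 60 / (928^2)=24779918725046709281 / 11456357545156608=2162.98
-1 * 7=-7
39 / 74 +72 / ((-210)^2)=47923 / 90650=0.53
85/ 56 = 1.52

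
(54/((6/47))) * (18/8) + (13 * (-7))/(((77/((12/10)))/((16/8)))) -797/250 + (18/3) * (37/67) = 349720897/368500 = 949.04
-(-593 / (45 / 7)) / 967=4151 / 43515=0.10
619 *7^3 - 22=212295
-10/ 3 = -3.33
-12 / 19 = -0.63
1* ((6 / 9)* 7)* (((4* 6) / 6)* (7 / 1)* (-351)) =-45864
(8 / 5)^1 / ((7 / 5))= 8 / 7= 1.14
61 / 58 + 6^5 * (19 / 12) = 714157 / 58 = 12313.05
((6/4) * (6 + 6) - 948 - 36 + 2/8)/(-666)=3863/2664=1.45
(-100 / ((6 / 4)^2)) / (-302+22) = 10 / 63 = 0.16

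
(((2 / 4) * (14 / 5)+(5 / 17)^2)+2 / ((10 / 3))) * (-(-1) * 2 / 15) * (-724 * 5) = -291048 / 289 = -1007.09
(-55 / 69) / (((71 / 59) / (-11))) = 35695 / 4899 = 7.29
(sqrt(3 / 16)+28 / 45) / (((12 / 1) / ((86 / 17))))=43 * sqrt(3) / 408+602 / 2295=0.44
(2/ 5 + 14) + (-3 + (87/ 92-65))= -24221/ 460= -52.65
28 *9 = 252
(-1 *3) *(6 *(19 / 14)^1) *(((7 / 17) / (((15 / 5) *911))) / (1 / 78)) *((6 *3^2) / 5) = -240084 / 77435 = -3.10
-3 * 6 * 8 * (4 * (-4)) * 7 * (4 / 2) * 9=290304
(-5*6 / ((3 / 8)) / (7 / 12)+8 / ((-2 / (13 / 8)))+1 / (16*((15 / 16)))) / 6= -30151 / 1260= -23.93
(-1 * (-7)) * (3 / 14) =3 / 2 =1.50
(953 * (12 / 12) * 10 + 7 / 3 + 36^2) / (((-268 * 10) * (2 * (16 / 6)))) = -6497 / 8576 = -0.76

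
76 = 76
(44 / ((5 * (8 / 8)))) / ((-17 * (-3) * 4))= 11 / 255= 0.04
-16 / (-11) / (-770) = -8 / 4235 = -0.00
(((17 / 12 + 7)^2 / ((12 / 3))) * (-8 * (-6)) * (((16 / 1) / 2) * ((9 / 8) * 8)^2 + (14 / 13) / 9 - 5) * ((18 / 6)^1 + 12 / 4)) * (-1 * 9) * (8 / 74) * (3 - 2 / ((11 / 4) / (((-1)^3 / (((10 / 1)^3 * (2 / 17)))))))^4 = -717037947516001684349329 / 2750906640625000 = -260655137.08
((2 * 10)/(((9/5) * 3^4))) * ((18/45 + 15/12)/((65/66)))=242/1053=0.23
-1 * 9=-9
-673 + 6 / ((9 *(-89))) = -179693 / 267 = -673.01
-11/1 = -11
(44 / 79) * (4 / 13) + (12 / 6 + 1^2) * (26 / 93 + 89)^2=70801691251 / 2960841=23912.70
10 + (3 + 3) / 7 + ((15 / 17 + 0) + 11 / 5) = 8294 / 595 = 13.94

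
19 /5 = 3.80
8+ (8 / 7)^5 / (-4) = 126264 / 16807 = 7.51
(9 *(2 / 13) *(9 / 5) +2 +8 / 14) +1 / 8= 18887 / 3640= 5.19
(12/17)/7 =0.10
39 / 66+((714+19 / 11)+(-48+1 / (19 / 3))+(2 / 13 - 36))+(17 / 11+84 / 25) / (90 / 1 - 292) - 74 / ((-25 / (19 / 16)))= 34912463439 / 54883400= 636.12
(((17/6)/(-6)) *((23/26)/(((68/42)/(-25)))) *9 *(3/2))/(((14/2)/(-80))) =-25875/26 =-995.19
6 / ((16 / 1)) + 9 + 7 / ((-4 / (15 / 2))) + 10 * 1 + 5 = 45 / 4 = 11.25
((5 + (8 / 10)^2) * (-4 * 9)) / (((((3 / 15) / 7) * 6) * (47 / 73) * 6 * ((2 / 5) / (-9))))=13797 / 2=6898.50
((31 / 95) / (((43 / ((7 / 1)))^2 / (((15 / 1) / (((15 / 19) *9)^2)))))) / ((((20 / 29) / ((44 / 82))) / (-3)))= -9206659 / 1535132250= -0.01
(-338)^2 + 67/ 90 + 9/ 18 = 5141036/ 45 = 114245.24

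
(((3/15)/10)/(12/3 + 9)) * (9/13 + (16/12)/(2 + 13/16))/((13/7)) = 14329/14829750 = 0.00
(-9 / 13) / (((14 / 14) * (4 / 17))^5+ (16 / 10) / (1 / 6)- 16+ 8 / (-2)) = 0.07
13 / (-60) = -0.22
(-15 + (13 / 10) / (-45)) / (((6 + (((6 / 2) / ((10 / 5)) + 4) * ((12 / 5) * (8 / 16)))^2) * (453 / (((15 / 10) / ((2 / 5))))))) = -33815 / 13470408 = -0.00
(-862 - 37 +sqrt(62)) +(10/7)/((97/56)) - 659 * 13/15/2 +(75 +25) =-3153689/2910 +sqrt(62) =-1075.87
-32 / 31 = -1.03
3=3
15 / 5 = 3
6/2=3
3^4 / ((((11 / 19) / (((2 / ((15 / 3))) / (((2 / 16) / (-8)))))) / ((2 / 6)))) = -65664 / 55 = -1193.89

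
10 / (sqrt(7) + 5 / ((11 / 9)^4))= -2401490025 / 212172071 + 1071794405*sqrt(7) / 212172071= 2.05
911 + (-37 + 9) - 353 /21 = 18190 /21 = 866.19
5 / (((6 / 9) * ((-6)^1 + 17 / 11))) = -165 / 98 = -1.68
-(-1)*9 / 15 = 0.60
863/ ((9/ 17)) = 14671/ 9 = 1630.11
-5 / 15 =-0.33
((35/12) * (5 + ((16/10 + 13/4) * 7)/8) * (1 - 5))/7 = -493/32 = -15.41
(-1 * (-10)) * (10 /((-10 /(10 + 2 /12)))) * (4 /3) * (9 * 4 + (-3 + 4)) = -45140 /9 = -5015.56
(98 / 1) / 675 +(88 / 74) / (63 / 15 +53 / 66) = 15787526 / 41233725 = 0.38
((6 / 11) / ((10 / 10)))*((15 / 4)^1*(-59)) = -2655 / 22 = -120.68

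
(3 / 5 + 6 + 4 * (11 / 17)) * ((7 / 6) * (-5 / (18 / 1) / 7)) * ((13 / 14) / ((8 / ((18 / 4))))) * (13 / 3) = -131989 / 137088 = -0.96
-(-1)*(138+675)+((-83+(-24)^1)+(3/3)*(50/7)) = 4992/7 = 713.14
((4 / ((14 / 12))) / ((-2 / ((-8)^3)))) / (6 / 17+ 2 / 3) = 78336 / 91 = 860.84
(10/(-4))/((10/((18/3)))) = -1.50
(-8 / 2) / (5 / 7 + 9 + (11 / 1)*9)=-28 / 761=-0.04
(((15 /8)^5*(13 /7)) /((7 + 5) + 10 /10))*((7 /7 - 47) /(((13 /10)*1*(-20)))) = 17465625 /2981888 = 5.86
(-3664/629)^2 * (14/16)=11746784/395641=29.69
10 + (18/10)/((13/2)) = 668/65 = 10.28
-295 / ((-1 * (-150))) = -59 / 30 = -1.97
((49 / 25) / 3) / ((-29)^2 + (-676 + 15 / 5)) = 7 / 1800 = 0.00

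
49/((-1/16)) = -784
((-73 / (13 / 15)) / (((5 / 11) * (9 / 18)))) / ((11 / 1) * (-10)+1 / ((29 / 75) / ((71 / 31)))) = 4331382 / 1216345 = 3.56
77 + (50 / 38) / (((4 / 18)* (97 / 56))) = 148211 / 1843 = 80.42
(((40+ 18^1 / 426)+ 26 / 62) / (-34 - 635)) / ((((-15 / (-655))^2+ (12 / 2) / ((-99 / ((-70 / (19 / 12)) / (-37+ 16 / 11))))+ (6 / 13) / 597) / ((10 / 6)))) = 1.36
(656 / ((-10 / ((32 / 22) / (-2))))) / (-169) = -2624 / 9295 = -0.28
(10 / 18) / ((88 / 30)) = 25 / 132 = 0.19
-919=-919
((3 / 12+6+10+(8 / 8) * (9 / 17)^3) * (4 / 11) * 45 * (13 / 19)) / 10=37704537 / 2053634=18.36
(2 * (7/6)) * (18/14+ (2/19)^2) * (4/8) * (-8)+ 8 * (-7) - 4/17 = -1258184/18411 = -68.34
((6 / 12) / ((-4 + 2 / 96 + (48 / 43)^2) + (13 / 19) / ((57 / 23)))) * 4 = -21359648 / 26240357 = -0.81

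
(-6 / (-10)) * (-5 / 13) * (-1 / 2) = 3 / 26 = 0.12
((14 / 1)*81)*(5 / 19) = 298.42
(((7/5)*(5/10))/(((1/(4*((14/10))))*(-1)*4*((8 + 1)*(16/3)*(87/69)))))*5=-0.08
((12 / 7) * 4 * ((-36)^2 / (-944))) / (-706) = 1944 / 145789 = 0.01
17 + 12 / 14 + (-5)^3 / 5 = -50 / 7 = -7.14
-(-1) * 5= 5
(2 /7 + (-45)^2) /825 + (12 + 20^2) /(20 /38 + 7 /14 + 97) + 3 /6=12318293 /1720950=7.16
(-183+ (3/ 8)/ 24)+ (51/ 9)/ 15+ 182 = -1747/ 2880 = -0.61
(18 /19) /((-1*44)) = -0.02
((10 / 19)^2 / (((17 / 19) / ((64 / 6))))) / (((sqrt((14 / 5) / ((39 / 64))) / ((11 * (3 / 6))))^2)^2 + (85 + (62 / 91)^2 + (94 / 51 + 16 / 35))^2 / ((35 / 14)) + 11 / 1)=20481722481620400000 / 19177358870239068690187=0.00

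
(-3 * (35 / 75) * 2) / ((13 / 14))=-196 / 65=-3.02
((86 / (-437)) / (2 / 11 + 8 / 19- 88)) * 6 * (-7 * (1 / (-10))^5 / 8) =9933 / 84023600000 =0.00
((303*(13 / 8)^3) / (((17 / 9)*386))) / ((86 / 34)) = 5991219 / 8498176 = 0.71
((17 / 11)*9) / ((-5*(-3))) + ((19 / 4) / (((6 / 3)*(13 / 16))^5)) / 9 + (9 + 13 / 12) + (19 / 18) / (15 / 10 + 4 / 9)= 59695217303 / 5146120980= 11.60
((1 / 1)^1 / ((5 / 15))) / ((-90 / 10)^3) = -1 / 243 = -0.00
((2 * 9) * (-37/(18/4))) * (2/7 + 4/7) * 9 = -7992/7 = -1141.71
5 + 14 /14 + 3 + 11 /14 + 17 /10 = 402 /35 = 11.49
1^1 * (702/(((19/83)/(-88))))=-5127408/19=-269863.58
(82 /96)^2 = 1681 /2304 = 0.73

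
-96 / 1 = -96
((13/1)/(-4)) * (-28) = 91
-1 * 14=-14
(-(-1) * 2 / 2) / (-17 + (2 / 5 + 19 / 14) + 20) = 70 / 333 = 0.21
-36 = -36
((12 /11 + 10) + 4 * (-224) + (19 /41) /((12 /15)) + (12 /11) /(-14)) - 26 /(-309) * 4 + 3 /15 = -17244556433 /19510260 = -883.87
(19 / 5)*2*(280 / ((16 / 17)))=2261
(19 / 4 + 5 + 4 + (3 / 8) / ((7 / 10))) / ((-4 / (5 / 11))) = -125 / 77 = -1.62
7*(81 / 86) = 567 / 86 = 6.59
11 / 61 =0.18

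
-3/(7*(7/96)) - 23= -28.88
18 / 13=1.38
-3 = -3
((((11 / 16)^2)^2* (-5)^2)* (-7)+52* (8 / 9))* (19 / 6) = 79864619 / 3538944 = 22.57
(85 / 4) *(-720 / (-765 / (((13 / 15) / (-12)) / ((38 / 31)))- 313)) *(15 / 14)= -46244250 / 35745227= -1.29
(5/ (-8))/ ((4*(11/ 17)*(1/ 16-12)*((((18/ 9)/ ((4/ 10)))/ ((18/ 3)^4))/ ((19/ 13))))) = 209304/ 27313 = 7.66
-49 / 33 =-1.48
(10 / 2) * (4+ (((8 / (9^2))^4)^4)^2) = 235803691554771663430417457228250769454376803167204789901690900 / 11790184577738583171520872861412518665678211592275841109096961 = 20.00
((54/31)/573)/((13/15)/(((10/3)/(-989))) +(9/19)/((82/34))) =-701100/59257089713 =-0.00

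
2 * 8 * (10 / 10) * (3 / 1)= 48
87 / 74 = 1.18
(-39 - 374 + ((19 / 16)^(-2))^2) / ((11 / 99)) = -483813333 / 130321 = -3712.47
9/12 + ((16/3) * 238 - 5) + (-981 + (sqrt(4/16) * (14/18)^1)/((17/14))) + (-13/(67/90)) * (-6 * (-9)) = -27004475/41004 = -658.58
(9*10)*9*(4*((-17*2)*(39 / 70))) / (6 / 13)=-930852 / 7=-132978.86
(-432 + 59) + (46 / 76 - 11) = -14569 / 38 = -383.39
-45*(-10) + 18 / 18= 451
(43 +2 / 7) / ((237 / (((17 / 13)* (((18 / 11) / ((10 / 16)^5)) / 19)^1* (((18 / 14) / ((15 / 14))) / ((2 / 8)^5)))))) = 6222199652352 / 23476578125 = 265.04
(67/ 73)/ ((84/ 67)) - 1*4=-20039/ 6132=-3.27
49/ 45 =1.09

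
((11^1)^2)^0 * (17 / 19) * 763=12971 / 19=682.68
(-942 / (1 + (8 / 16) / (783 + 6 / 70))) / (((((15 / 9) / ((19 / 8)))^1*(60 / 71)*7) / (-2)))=4353616908 / 9598925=453.55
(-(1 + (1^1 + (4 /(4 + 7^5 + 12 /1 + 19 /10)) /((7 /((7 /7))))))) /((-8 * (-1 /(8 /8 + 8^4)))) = -1024.27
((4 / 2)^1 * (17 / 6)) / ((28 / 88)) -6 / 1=248 / 21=11.81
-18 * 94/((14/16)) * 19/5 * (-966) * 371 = 13167306432/5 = 2633461286.40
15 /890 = 3 /178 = 0.02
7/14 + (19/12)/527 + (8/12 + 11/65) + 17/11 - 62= -267300841/4521660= -59.12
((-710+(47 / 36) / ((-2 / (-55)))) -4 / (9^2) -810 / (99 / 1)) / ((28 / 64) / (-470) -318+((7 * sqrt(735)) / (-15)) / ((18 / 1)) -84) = 41462469142267980 / 24427972910299937 -168462378405440 * sqrt(15) / 219851756192699433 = 1.69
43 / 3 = 14.33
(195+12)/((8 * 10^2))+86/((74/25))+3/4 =889859/29600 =30.06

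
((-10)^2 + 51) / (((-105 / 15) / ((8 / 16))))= -151 / 14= -10.79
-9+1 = -8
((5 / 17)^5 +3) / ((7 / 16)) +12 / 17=75218900 / 9938999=7.57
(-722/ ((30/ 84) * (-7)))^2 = 2085136/ 25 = 83405.44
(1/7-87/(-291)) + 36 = 24744/679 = 36.44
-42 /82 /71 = -21 /2911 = -0.01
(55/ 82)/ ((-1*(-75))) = 11/ 1230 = 0.01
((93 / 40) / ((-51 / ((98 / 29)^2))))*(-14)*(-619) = -322509523 / 71485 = -4511.57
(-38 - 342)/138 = -190/69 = -2.75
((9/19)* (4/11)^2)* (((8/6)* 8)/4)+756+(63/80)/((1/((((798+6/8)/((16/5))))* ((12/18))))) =1044326541/1177088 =887.21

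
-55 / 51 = -1.08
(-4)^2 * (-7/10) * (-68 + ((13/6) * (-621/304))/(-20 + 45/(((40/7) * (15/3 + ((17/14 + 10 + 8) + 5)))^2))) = 19300398960892/25424659145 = 759.12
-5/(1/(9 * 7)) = -315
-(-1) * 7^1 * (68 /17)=28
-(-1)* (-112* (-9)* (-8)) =-8064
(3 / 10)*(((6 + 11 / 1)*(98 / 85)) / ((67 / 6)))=882 / 1675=0.53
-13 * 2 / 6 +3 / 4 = -43 / 12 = -3.58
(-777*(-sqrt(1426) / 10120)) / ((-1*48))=-259*sqrt(1426) / 161920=-0.06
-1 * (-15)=15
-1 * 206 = -206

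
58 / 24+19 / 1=257 / 12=21.42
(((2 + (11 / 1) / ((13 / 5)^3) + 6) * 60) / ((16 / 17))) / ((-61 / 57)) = -275452785 / 536068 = -513.84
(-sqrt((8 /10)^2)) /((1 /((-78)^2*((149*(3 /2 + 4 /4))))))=-1813032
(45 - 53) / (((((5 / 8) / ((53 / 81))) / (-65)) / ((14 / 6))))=308672 / 243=1270.26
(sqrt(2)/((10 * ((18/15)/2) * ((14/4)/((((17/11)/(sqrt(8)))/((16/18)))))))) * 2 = 51/616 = 0.08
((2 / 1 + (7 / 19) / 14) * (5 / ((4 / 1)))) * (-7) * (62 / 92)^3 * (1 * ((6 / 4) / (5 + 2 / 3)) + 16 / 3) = -30.38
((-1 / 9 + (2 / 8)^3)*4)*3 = -1.15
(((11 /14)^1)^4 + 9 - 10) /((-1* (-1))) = -23775 /38416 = -0.62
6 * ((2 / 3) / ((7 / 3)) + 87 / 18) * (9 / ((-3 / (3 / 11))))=-1935 / 77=-25.13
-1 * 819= -819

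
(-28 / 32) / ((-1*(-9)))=-7 / 72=-0.10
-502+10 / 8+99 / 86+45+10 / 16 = -156167 / 344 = -453.97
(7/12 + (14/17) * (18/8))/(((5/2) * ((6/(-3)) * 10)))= -497/10200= -0.05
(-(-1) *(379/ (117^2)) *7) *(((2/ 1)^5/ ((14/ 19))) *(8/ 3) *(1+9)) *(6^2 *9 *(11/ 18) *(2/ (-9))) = -405560320/ 41067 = -9875.58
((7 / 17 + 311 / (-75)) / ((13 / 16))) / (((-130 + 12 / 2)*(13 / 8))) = 0.02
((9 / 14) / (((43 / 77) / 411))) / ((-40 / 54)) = -1098603 / 1720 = -638.72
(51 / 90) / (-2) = -17 / 60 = -0.28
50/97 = 0.52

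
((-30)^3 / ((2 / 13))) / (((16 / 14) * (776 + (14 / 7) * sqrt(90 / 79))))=-2353498875 / 11892886 + 921375 * sqrt(790) / 47571544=-197.35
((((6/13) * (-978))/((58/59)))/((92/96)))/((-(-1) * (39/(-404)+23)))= -1678435776/80232763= -20.92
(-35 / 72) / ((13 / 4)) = -35 / 234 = -0.15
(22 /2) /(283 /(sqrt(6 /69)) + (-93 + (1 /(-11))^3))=0.01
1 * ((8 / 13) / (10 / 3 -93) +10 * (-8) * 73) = -20422504 / 3497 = -5840.01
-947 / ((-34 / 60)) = 28410 / 17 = 1671.18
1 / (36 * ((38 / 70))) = 0.05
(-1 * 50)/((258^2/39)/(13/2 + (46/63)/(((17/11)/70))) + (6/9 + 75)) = -23612550/56102243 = -0.42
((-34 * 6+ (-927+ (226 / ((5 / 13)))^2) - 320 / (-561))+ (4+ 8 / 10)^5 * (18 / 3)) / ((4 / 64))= 10082055496144 / 1753125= 5750905.10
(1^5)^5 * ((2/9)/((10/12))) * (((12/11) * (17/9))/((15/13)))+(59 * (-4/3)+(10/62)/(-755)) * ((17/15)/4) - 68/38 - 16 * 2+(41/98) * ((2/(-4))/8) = -57601113008363/1035463413600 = -55.63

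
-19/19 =-1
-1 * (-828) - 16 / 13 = 10748 / 13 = 826.77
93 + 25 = 118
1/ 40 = 0.02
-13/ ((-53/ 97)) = 1261/ 53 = 23.79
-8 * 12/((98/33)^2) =-26136/2401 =-10.89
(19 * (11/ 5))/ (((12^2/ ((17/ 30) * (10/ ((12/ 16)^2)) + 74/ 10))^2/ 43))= 50011585547/ 1889568000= 26.47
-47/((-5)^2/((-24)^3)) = 649728/25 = 25989.12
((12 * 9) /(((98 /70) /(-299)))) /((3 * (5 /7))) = -10764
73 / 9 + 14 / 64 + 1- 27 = -5089 / 288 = -17.67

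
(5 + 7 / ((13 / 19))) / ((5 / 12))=2376 / 65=36.55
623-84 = 539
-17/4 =-4.25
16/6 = 8/3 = 2.67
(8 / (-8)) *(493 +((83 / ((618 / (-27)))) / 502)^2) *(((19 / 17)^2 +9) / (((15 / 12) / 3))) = -12126.78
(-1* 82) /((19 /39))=-3198 /19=-168.32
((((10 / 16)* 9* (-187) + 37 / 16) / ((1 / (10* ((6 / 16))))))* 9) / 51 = -755685 / 1088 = -694.56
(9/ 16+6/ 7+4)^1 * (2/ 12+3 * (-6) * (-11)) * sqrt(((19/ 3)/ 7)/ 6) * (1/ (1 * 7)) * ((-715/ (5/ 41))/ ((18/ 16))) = -4231461949 * sqrt(266)/ 222264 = -310500.38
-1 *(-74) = 74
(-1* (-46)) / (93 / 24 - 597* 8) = -368 / 38177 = -0.01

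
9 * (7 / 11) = 63 / 11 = 5.73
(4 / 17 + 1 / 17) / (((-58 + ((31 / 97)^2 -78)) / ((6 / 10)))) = -9409 / 7245757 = -0.00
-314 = -314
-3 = -3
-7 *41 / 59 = -287 / 59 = -4.86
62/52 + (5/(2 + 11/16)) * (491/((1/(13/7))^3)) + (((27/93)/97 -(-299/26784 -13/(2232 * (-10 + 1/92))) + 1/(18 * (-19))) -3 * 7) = 5831.32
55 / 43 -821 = -819.72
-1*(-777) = 777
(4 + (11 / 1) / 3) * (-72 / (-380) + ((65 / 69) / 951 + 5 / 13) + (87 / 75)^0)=127643611 / 10570365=12.08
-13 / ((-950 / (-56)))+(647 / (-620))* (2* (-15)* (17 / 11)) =15425327 / 323950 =47.62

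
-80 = -80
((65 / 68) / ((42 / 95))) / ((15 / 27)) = 3705 / 952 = 3.89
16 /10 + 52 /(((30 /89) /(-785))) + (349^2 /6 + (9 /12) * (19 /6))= -12095423 /120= -100795.19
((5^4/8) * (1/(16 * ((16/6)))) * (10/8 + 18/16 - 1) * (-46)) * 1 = -474375/4096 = -115.81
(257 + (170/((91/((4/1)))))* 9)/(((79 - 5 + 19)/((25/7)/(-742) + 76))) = 298640347/1127098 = 264.96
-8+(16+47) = 55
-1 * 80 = -80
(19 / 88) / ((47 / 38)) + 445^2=409516061 / 2068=198025.17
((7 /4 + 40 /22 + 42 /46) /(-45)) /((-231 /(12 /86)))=907 /15078294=0.00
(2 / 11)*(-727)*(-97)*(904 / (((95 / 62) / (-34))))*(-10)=537533052032 / 209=2571928478.62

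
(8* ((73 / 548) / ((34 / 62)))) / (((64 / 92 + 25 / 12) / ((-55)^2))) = 3778757400 / 1786343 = 2115.36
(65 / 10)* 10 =65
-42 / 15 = -14 / 5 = -2.80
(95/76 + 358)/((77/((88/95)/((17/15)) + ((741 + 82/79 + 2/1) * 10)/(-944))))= -122265784161/3709559392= -32.96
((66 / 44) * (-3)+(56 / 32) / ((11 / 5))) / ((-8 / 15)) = 2445 / 352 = 6.95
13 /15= 0.87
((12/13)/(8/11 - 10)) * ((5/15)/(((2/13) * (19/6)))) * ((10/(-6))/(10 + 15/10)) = 220/22287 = 0.01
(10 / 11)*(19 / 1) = 190 / 11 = 17.27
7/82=0.09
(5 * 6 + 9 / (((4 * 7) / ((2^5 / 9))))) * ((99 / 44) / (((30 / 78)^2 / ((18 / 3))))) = 497367 / 175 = 2842.10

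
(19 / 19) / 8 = 1 / 8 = 0.12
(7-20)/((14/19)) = -247/14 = -17.64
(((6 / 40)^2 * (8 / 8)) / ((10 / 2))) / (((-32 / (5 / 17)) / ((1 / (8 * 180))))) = -0.00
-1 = -1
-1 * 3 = -3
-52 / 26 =-2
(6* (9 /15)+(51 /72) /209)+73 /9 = 881399 /75240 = 11.71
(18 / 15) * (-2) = -12 / 5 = -2.40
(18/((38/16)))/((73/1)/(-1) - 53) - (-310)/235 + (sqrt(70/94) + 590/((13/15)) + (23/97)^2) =sqrt(1645)/47 + 521524205067/764603567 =682.95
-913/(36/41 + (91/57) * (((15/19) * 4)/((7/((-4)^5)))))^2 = -200010545713/118872007288336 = -0.00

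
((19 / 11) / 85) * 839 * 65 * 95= 105278.80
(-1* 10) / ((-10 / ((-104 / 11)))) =-104 / 11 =-9.45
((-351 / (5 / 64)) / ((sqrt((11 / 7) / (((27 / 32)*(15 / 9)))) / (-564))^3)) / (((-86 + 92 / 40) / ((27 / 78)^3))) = -7724611852020*sqrt(770) / 633919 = -338133546.76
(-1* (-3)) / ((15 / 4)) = 4 / 5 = 0.80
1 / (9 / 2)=2 / 9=0.22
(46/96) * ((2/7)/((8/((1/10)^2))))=23/134400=0.00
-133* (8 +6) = -1862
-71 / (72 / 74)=-2627 / 36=-72.97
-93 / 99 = -31 / 33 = -0.94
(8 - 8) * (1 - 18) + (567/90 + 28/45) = 623/90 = 6.92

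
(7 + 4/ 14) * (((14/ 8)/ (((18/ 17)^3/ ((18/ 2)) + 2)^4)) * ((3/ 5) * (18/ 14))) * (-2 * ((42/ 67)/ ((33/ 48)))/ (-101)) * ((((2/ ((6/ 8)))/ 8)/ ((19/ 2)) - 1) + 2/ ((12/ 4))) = -13638603951311475249/ 5319156429377301359915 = -0.00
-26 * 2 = -52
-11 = -11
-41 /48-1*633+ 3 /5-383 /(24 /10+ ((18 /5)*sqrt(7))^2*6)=-57765953 /91120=-633.95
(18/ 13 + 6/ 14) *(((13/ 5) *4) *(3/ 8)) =7.07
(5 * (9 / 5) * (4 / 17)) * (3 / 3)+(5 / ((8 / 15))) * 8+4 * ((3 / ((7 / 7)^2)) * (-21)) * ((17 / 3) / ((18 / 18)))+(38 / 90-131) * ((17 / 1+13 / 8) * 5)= -4134347 / 306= -13510.94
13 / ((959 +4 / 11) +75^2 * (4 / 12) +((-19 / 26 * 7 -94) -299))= 3718 / 696767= 0.01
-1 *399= -399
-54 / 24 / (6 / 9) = -27 / 8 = -3.38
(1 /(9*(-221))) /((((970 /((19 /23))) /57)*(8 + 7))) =-0.00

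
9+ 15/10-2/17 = 353/34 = 10.38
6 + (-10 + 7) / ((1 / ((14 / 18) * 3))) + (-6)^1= -7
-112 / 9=-12.44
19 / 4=4.75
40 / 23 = 1.74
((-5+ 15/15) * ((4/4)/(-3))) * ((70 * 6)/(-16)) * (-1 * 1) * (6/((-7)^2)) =4.29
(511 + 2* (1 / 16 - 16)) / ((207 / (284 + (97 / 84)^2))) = 7717028729 / 11684736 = 660.44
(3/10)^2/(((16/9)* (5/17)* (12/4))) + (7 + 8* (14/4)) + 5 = 40.06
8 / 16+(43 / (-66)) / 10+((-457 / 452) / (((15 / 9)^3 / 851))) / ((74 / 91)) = -850620841 / 3729000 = -228.11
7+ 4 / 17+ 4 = 191 / 17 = 11.24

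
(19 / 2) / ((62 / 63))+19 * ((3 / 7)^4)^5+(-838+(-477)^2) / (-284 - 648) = -134619925760174304407093 / 576339539467651483223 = -233.58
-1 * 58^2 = -3364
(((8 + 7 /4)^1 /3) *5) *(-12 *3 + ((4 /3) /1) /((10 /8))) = -1703 /3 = -567.67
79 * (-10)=-790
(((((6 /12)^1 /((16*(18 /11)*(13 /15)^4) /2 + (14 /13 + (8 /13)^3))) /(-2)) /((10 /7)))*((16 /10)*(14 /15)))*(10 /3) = -8458450 /84432323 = -0.10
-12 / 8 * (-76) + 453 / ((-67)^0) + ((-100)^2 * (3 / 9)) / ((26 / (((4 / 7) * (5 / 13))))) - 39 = 1973872 / 3549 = 556.18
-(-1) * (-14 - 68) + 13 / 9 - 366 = -4019 / 9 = -446.56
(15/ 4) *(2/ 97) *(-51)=-765/ 194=-3.94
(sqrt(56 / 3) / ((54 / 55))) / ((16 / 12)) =55 * sqrt(42) / 108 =3.30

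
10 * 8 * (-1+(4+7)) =800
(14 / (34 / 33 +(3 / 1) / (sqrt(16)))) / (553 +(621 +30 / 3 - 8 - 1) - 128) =616 / 82015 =0.01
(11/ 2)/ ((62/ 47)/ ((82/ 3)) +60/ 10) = 21197/ 23310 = 0.91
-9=-9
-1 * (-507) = 507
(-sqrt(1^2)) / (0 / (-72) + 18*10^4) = -1 / 180000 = -0.00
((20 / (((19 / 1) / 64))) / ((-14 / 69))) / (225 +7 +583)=-8832 / 21679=-0.41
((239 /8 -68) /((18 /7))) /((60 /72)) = -427 /24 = -17.79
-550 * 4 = -2200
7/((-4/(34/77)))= -17/22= -0.77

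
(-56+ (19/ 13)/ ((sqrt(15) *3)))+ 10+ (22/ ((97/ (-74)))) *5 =-12602/ 97+ 19 *sqrt(15)/ 585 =-129.79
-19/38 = -1/2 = -0.50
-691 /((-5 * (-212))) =-691 /1060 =-0.65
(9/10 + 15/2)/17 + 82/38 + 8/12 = 3.32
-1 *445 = -445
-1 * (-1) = 1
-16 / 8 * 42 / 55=-84 / 55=-1.53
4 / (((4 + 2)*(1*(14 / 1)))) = 1 / 21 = 0.05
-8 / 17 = -0.47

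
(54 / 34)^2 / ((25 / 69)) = 50301 / 7225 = 6.96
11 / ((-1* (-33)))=1 / 3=0.33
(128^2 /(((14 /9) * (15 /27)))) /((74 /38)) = 12607488 /1295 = 9735.51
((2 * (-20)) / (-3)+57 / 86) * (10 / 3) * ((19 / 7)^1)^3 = 123839245 / 132741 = 932.94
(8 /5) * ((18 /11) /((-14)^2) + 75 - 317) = -1043468 /2695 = -387.19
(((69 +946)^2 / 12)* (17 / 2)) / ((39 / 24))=17513825 / 39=449072.44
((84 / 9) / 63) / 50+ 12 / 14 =4064 / 4725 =0.86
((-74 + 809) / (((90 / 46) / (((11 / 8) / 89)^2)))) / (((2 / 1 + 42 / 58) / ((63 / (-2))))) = -83047503 / 80097152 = -1.04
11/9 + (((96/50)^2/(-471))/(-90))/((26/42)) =70167439/57403125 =1.22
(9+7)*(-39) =-624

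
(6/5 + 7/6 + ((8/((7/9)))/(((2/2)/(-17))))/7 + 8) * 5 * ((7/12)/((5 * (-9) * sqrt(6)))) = 21481 * sqrt(6)/136080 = 0.39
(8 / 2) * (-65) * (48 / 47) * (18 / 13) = -17280 / 47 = -367.66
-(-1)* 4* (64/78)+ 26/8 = 1019/156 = 6.53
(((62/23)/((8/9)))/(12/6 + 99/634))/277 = 88443/17418314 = 0.01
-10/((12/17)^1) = -85/6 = -14.17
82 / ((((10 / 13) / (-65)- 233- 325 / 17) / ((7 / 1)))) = -824551 / 362184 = -2.28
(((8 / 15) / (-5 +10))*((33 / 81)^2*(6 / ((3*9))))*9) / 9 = 0.00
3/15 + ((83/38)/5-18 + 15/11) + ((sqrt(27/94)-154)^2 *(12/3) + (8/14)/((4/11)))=65220304159/687610-1848 *sqrt(282)/47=94190.44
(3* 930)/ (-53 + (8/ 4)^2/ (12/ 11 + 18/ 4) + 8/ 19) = -1304046/ 24241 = -53.80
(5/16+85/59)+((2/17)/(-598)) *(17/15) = 7421731/4233840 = 1.75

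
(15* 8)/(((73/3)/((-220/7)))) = -154.99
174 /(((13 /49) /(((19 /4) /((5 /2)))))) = 80997 /65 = 1246.11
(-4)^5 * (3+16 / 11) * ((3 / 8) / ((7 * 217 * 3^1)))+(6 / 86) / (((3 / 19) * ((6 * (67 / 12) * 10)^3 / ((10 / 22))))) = -41384988211 / 110252196725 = -0.38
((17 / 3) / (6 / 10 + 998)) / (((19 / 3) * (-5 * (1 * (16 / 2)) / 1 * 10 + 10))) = -17 / 7399626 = -0.00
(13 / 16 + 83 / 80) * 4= 37 / 5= 7.40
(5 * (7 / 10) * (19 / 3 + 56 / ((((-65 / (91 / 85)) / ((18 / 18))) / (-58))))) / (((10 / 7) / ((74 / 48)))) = 138301079 / 612000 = 225.98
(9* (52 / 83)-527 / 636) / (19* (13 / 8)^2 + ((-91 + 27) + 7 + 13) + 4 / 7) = 28437584 / 39868137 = 0.71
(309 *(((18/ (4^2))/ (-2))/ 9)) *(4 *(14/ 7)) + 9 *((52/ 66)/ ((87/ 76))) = -94619/ 638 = -148.31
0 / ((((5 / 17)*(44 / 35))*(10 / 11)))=0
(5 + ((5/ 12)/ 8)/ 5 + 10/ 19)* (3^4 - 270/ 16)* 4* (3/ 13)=272673/ 832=327.73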